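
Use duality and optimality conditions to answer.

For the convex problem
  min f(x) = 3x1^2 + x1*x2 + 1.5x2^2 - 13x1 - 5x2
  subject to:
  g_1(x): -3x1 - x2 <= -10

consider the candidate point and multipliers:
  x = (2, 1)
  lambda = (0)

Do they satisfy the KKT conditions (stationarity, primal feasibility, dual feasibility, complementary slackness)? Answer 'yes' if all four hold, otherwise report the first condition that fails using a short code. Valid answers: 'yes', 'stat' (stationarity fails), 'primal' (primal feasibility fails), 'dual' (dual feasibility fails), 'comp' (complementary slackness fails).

Gradient of f: grad f(x) = Q x + c = (0, 0)
Constraint values g_i(x) = a_i^T x - b_i:
  g_1((2, 1)) = 3
Stationarity residual: grad f(x) + sum_i lambda_i a_i = (0, 0)
  -> stationarity OK
Primal feasibility (all g_i <= 0): FAILS
Dual feasibility (all lambda_i >= 0): OK
Complementary slackness (lambda_i * g_i(x) = 0 for all i): OK

Verdict: the first failing condition is primal_feasibility -> primal.

primal


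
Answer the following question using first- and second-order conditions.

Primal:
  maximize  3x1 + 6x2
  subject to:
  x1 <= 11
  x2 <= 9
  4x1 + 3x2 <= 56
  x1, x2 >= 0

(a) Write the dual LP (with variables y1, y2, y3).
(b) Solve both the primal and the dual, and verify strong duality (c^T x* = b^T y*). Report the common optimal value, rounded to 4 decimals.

The standard primal-dual pair for 'max c^T x s.t. A x <= b, x >= 0' is:
  Dual:  min b^T y  s.t.  A^T y >= c,  y >= 0.

So the dual LP is:
  minimize  11y1 + 9y2 + 56y3
  subject to:
    y1 + 4y3 >= 3
    y2 + 3y3 >= 6
    y1, y2, y3 >= 0

Solving the primal: x* = (7.25, 9).
  primal value c^T x* = 75.75.
Solving the dual: y* = (0, 3.75, 0.75).
  dual value b^T y* = 75.75.
Strong duality: c^T x* = b^T y*. Confirmed.

75.75


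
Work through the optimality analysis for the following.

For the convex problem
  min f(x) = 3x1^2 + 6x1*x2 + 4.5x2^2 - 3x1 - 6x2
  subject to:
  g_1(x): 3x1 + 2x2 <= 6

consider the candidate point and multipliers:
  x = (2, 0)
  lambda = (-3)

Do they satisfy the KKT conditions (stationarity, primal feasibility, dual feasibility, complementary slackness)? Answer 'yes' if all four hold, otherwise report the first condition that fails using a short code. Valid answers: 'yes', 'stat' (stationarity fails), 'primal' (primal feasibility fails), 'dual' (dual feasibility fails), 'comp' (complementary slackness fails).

Gradient of f: grad f(x) = Q x + c = (9, 6)
Constraint values g_i(x) = a_i^T x - b_i:
  g_1((2, 0)) = 0
Stationarity residual: grad f(x) + sum_i lambda_i a_i = (0, 0)
  -> stationarity OK
Primal feasibility (all g_i <= 0): OK
Dual feasibility (all lambda_i >= 0): FAILS
Complementary slackness (lambda_i * g_i(x) = 0 for all i): OK

Verdict: the first failing condition is dual_feasibility -> dual.

dual


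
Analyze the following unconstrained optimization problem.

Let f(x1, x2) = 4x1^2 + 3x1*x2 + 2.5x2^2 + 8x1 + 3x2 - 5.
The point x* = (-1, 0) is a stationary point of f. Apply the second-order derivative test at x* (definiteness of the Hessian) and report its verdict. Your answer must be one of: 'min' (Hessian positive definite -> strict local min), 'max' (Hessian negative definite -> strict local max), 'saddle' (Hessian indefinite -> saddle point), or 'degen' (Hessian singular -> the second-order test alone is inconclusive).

Compute the Hessian H = grad^2 f:
  H = [[8, 3], [3, 5]]
Verify stationarity: grad f(x*) = H x* + g = (0, 0).
Eigenvalues of H: 3.1459, 9.8541.
Both eigenvalues > 0, so H is positive definite -> x* is a strict local min.

min


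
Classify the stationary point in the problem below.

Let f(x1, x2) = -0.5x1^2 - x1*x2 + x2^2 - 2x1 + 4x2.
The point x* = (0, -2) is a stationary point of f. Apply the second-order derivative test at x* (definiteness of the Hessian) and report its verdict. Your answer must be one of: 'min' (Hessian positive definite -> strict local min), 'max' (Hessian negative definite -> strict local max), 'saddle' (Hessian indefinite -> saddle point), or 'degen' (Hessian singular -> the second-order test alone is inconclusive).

Compute the Hessian H = grad^2 f:
  H = [[-1, -1], [-1, 2]]
Verify stationarity: grad f(x*) = H x* + g = (0, 0).
Eigenvalues of H: -1.3028, 2.3028.
Eigenvalues have mixed signs, so H is indefinite -> x* is a saddle point.

saddle


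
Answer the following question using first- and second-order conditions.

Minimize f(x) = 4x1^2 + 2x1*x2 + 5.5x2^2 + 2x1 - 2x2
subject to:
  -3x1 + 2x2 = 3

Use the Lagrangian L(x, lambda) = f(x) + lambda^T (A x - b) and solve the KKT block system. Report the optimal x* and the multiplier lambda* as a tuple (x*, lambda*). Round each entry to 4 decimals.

Form the Lagrangian:
  L(x, lambda) = (1/2) x^T Q x + c^T x + lambda^T (A x - b)
Stationarity (grad_x L = 0): Q x + c + A^T lambda = 0.
Primal feasibility: A x = b.

This gives the KKT block system:
  [ Q   A^T ] [ x     ]   [-c ]
  [ A    0  ] [ lambda ] = [ b ]

Solving the linear system:
  x*      = (-0.6903, 0.4645)
  lambda* = (-0.8645)
  f(x*)   = 0.1419

x* = (-0.6903, 0.4645), lambda* = (-0.8645)


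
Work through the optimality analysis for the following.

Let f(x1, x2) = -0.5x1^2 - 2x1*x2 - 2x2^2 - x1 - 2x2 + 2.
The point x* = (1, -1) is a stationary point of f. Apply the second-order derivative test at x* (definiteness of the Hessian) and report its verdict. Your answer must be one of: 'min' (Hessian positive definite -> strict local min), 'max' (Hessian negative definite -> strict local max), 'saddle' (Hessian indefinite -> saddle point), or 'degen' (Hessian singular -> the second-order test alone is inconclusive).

Compute the Hessian H = grad^2 f:
  H = [[-1, -2], [-2, -4]]
Verify stationarity: grad f(x*) = H x* + g = (0, 0).
Eigenvalues of H: -5, 0.
H has a zero eigenvalue (singular; negative semidefinite but not definite), so H is neither positive definite, negative definite, nor indefinite. The second-order test alone is inconclusive -> degen.
(Indeed, f is constant along the null direction of H through x*, so x* is not a strict local extremum.)

degen


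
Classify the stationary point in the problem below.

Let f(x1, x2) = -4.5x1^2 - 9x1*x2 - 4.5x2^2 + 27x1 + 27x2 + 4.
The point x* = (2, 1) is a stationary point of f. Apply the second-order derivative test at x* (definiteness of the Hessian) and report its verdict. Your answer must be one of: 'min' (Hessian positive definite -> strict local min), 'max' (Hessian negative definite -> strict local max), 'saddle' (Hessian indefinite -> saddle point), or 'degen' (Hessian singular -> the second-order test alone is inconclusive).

Compute the Hessian H = grad^2 f:
  H = [[-9, -9], [-9, -9]]
Verify stationarity: grad f(x*) = H x* + g = (0, 0).
Eigenvalues of H: -18, 0.
H has a zero eigenvalue (singular; negative semidefinite but not definite), so H is neither positive definite, negative definite, nor indefinite. The second-order test alone is inconclusive -> degen.
(Indeed, f is constant along the null direction of H through x*, so x* is not a strict local extremum.)

degen


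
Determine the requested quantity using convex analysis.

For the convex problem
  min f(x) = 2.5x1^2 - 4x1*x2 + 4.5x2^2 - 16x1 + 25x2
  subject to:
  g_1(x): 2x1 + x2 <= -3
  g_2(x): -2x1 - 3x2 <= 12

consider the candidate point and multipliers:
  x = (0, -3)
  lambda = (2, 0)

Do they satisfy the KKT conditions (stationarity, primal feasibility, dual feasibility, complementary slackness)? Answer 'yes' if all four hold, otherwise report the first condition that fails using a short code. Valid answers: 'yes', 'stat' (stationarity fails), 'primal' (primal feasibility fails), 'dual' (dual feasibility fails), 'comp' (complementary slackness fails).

Gradient of f: grad f(x) = Q x + c = (-4, -2)
Constraint values g_i(x) = a_i^T x - b_i:
  g_1((0, -3)) = 0
  g_2((0, -3)) = -3
Stationarity residual: grad f(x) + sum_i lambda_i a_i = (0, 0)
  -> stationarity OK
Primal feasibility (all g_i <= 0): OK
Dual feasibility (all lambda_i >= 0): OK
Complementary slackness (lambda_i * g_i(x) = 0 for all i): OK

Verdict: yes, KKT holds.

yes


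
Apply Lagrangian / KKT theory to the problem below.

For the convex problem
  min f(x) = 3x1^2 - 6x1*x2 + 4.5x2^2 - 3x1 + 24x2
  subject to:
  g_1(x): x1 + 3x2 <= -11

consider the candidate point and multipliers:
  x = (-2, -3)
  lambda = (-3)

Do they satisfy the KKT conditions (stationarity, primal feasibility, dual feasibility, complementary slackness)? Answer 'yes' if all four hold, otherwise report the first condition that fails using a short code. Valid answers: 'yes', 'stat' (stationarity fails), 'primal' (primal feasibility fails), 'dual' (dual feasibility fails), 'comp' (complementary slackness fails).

Gradient of f: grad f(x) = Q x + c = (3, 9)
Constraint values g_i(x) = a_i^T x - b_i:
  g_1((-2, -3)) = 0
Stationarity residual: grad f(x) + sum_i lambda_i a_i = (0, 0)
  -> stationarity OK
Primal feasibility (all g_i <= 0): OK
Dual feasibility (all lambda_i >= 0): FAILS
Complementary slackness (lambda_i * g_i(x) = 0 for all i): OK

Verdict: the first failing condition is dual_feasibility -> dual.

dual


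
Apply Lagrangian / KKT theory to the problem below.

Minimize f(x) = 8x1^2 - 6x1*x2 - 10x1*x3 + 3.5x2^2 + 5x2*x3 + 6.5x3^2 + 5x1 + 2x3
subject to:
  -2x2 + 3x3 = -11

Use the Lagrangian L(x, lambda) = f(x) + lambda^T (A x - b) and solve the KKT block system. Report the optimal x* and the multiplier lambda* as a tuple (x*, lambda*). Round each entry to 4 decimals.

Form the Lagrangian:
  L(x, lambda) = (1/2) x^T Q x + c^T x + lambda^T (A x - b)
Stationarity (grad_x L = 0): Q x + c + A^T lambda = 0.
Primal feasibility: A x = b.

This gives the KKT block system:
  [ Q   A^T ] [ x     ]   [-c ]
  [ A    0  ] [ lambda ] = [ b ]

Solving the linear system:
  x*      = (-1.2765, 1.677, -2.5487)
  lambda* = (3.3274)
  f(x*)   = 12.5608

x* = (-1.2765, 1.677, -2.5487), lambda* = (3.3274)


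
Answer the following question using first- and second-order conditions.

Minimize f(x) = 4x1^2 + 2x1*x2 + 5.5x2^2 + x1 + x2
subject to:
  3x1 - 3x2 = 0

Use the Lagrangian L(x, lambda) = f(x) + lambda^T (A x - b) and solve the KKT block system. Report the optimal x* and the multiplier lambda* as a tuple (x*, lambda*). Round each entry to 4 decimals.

Form the Lagrangian:
  L(x, lambda) = (1/2) x^T Q x + c^T x + lambda^T (A x - b)
Stationarity (grad_x L = 0): Q x + c + A^T lambda = 0.
Primal feasibility: A x = b.

This gives the KKT block system:
  [ Q   A^T ] [ x     ]   [-c ]
  [ A    0  ] [ lambda ] = [ b ]

Solving the linear system:
  x*      = (-0.087, -0.087)
  lambda* = (-0.0435)
  f(x*)   = -0.087

x* = (-0.087, -0.087), lambda* = (-0.0435)


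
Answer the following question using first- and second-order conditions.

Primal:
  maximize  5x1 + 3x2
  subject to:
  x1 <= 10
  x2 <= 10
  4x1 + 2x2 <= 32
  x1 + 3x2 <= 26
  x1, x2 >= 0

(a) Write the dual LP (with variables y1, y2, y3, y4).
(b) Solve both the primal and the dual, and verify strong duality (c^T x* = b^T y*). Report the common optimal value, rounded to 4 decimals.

The standard primal-dual pair for 'max c^T x s.t. A x <= b, x >= 0' is:
  Dual:  min b^T y  s.t.  A^T y >= c,  y >= 0.

So the dual LP is:
  minimize  10y1 + 10y2 + 32y3 + 26y4
  subject to:
    y1 + 4y3 + y4 >= 5
    y2 + 2y3 + 3y4 >= 3
    y1, y2, y3, y4 >= 0

Solving the primal: x* = (4.4, 7.2).
  primal value c^T x* = 43.6.
Solving the dual: y* = (0, 0, 1.2, 0.2).
  dual value b^T y* = 43.6.
Strong duality: c^T x* = b^T y*. Confirmed.

43.6


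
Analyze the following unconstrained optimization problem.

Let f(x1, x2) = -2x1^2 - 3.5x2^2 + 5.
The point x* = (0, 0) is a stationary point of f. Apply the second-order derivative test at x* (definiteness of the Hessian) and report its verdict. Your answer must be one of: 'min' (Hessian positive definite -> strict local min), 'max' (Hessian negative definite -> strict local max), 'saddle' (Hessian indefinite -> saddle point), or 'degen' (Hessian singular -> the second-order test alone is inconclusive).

Compute the Hessian H = grad^2 f:
  H = [[-4, 0], [0, -7]]
Verify stationarity: grad f(x*) = H x* + g = (0, 0).
Eigenvalues of H: -7, -4.
Both eigenvalues < 0, so H is negative definite -> x* is a strict local max.

max


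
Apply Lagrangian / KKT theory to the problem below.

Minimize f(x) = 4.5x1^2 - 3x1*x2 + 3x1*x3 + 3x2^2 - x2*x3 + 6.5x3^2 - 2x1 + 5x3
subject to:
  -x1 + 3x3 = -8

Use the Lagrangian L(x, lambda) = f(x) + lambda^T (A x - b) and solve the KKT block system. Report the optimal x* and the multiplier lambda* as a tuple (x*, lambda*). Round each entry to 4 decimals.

Form the Lagrangian:
  L(x, lambda) = (1/2) x^T Q x + c^T x + lambda^T (A x - b)
Stationarity (grad_x L = 0): Q x + c + A^T lambda = 0.
Primal feasibility: A x = b.

This gives the KKT block system:
  [ Q   A^T ] [ x     ]   [-c ]
  [ A    0  ] [ lambda ] = [ b ]

Solving the linear system:
  x*      = (1.7378, 0.521, -2.0874)
  lambda* = (5.8147)
  f(x*)   = 16.3024

x* = (1.7378, 0.521, -2.0874), lambda* = (5.8147)


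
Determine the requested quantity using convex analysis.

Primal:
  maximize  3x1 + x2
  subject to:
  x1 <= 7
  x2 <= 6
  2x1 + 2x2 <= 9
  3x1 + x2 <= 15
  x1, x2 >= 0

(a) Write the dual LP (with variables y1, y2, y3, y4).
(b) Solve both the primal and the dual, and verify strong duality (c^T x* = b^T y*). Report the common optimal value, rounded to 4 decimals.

The standard primal-dual pair for 'max c^T x s.t. A x <= b, x >= 0' is:
  Dual:  min b^T y  s.t.  A^T y >= c,  y >= 0.

So the dual LP is:
  minimize  7y1 + 6y2 + 9y3 + 15y4
  subject to:
    y1 + 2y3 + 3y4 >= 3
    y2 + 2y3 + y4 >= 1
    y1, y2, y3, y4 >= 0

Solving the primal: x* = (4.5, 0).
  primal value c^T x* = 13.5.
Solving the dual: y* = (0, 0, 1.5, 0).
  dual value b^T y* = 13.5.
Strong duality: c^T x* = b^T y*. Confirmed.

13.5


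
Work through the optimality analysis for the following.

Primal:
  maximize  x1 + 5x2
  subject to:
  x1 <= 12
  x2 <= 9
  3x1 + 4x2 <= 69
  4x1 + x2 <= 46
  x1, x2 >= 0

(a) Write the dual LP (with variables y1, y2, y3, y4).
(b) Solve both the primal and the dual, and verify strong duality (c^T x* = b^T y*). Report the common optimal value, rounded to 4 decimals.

The standard primal-dual pair for 'max c^T x s.t. A x <= b, x >= 0' is:
  Dual:  min b^T y  s.t.  A^T y >= c,  y >= 0.

So the dual LP is:
  minimize  12y1 + 9y2 + 69y3 + 46y4
  subject to:
    y1 + 3y3 + 4y4 >= 1
    y2 + 4y3 + y4 >= 5
    y1, y2, y3, y4 >= 0

Solving the primal: x* = (9.25, 9).
  primal value c^T x* = 54.25.
Solving the dual: y* = (0, 4.75, 0, 0.25).
  dual value b^T y* = 54.25.
Strong duality: c^T x* = b^T y*. Confirmed.

54.25


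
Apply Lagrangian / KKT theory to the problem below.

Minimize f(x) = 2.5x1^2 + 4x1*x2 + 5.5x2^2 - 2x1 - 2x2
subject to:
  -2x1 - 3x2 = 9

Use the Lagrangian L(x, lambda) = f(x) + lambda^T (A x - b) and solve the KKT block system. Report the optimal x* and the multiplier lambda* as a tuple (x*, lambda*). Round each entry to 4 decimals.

Form the Lagrangian:
  L(x, lambda) = (1/2) x^T Q x + c^T x + lambda^T (A x - b)
Stationarity (grad_x L = 0): Q x + c + A^T lambda = 0.
Primal feasibility: A x = b.

This gives the KKT block system:
  [ Q   A^T ] [ x     ]   [-c ]
  [ A    0  ] [ lambda ] = [ b ]

Solving the linear system:
  x*      = (-2.0488, -1.6341)
  lambda* = (-9.3902)
  f(x*)   = 45.939

x* = (-2.0488, -1.6341), lambda* = (-9.3902)


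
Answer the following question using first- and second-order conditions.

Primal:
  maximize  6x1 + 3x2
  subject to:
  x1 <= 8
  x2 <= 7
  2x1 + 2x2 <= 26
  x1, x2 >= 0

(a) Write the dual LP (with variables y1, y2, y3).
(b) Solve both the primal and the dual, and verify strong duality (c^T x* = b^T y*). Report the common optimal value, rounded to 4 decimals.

The standard primal-dual pair for 'max c^T x s.t. A x <= b, x >= 0' is:
  Dual:  min b^T y  s.t.  A^T y >= c,  y >= 0.

So the dual LP is:
  minimize  8y1 + 7y2 + 26y3
  subject to:
    y1 + 2y3 >= 6
    y2 + 2y3 >= 3
    y1, y2, y3 >= 0

Solving the primal: x* = (8, 5).
  primal value c^T x* = 63.
Solving the dual: y* = (3, 0, 1.5).
  dual value b^T y* = 63.
Strong duality: c^T x* = b^T y*. Confirmed.

63


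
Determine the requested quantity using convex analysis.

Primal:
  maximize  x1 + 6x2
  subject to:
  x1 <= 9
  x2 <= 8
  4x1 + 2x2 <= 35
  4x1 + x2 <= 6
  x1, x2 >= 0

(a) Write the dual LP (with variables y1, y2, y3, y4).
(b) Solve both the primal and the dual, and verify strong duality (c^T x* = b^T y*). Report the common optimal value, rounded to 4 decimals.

The standard primal-dual pair for 'max c^T x s.t. A x <= b, x >= 0' is:
  Dual:  min b^T y  s.t.  A^T y >= c,  y >= 0.

So the dual LP is:
  minimize  9y1 + 8y2 + 35y3 + 6y4
  subject to:
    y1 + 4y3 + 4y4 >= 1
    y2 + 2y3 + y4 >= 6
    y1, y2, y3, y4 >= 0

Solving the primal: x* = (0, 6).
  primal value c^T x* = 36.
Solving the dual: y* = (0, 0, 0, 6).
  dual value b^T y* = 36.
Strong duality: c^T x* = b^T y*. Confirmed.

36


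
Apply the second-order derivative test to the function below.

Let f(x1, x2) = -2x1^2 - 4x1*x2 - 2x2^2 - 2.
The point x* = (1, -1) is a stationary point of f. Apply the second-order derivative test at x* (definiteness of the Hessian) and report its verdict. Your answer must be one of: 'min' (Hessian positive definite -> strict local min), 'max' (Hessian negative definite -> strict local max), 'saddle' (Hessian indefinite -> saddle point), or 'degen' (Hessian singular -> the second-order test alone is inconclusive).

Compute the Hessian H = grad^2 f:
  H = [[-4, -4], [-4, -4]]
Verify stationarity: grad f(x*) = H x* + g = (0, 0).
Eigenvalues of H: -8, 0.
H has a zero eigenvalue (singular; negative semidefinite but not definite), so H is neither positive definite, negative definite, nor indefinite. The second-order test alone is inconclusive -> degen.
(Indeed, f is constant along the null direction of H through x*, so x* is not a strict local extremum.)

degen


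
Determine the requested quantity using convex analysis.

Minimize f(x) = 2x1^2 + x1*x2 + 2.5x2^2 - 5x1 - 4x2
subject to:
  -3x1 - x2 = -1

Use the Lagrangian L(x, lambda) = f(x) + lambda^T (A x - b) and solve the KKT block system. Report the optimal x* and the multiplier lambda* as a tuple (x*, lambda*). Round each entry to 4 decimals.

Form the Lagrangian:
  L(x, lambda) = (1/2) x^T Q x + c^T x + lambda^T (A x - b)
Stationarity (grad_x L = 0): Q x + c + A^T lambda = 0.
Primal feasibility: A x = b.

This gives the KKT block system:
  [ Q   A^T ] [ x     ]   [-c ]
  [ A    0  ] [ lambda ] = [ b ]

Solving the linear system:
  x*      = (0.1628, 0.5116)
  lambda* = (-1.2791)
  f(x*)   = -2.0698

x* = (0.1628, 0.5116), lambda* = (-1.2791)


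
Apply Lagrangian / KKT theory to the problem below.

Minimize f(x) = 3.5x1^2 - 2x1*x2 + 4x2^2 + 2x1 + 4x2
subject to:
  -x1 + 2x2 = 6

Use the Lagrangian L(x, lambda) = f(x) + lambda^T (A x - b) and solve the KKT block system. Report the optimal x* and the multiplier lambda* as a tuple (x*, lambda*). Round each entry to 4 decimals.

Form the Lagrangian:
  L(x, lambda) = (1/2) x^T Q x + c^T x + lambda^T (A x - b)
Stationarity (grad_x L = 0): Q x + c + A^T lambda = 0.
Primal feasibility: A x = b.

This gives the KKT block system:
  [ Q   A^T ] [ x     ]   [-c ]
  [ A    0  ] [ lambda ] = [ b ]

Solving the linear system:
  x*      = (-1.4286, 2.2857)
  lambda* = (-12.5714)
  f(x*)   = 40.8571

x* = (-1.4286, 2.2857), lambda* = (-12.5714)


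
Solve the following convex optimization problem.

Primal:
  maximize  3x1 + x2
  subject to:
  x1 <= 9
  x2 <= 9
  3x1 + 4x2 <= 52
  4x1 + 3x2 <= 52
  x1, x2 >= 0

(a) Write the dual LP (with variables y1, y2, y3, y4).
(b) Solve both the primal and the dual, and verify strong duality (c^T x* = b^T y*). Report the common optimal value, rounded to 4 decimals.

The standard primal-dual pair for 'max c^T x s.t. A x <= b, x >= 0' is:
  Dual:  min b^T y  s.t.  A^T y >= c,  y >= 0.

So the dual LP is:
  minimize  9y1 + 9y2 + 52y3 + 52y4
  subject to:
    y1 + 3y3 + 4y4 >= 3
    y2 + 4y3 + 3y4 >= 1
    y1, y2, y3, y4 >= 0

Solving the primal: x* = (9, 5.3333).
  primal value c^T x* = 32.3333.
Solving the dual: y* = (1.6667, 0, 0, 0.3333).
  dual value b^T y* = 32.3333.
Strong duality: c^T x* = b^T y*. Confirmed.

32.3333


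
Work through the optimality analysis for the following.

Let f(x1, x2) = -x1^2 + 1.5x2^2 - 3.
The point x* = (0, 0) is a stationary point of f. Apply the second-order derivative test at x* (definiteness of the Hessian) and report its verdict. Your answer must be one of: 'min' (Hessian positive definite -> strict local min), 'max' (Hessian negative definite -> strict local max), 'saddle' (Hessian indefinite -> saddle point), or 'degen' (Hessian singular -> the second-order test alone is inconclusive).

Compute the Hessian H = grad^2 f:
  H = [[-2, 0], [0, 3]]
Verify stationarity: grad f(x*) = H x* + g = (0, 0).
Eigenvalues of H: -2, 3.
Eigenvalues have mixed signs, so H is indefinite -> x* is a saddle point.

saddle


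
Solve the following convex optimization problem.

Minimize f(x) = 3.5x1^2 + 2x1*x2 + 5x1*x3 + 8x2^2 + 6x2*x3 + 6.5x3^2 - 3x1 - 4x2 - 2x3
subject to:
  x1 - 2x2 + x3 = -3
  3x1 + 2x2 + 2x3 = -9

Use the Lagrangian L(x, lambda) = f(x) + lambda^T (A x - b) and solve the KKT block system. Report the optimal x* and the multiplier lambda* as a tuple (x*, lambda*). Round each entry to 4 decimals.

Form the Lagrangian:
  L(x, lambda) = (1/2) x^T Q x + c^T x + lambda^T (A x - b)
Stationarity (grad_x L = 0): Q x + c + A^T lambda = 0.
Primal feasibility: A x = b.

This gives the KKT block system:
  [ Q   A^T ] [ x     ]   [-c ]
  [ A    0  ] [ lambda ] = [ b ]

Solving the linear system:
  x*      = (-3.0173, 0.0029, 0.0231)
  lambda* = (2.3064, 7.2312)
  f(x*)   = 40.4971

x* = (-3.0173, 0.0029, 0.0231), lambda* = (2.3064, 7.2312)


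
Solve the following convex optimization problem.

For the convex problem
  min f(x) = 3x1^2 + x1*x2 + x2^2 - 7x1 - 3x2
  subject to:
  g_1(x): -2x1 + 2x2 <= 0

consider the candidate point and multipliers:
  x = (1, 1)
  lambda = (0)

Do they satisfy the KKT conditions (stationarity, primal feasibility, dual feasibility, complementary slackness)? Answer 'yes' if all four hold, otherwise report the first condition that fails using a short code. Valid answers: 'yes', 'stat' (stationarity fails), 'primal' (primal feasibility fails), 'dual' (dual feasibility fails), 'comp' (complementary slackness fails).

Gradient of f: grad f(x) = Q x + c = (0, 0)
Constraint values g_i(x) = a_i^T x - b_i:
  g_1((1, 1)) = 0
Stationarity residual: grad f(x) + sum_i lambda_i a_i = (0, 0)
  -> stationarity OK
Primal feasibility (all g_i <= 0): OK
Dual feasibility (all lambda_i >= 0): OK
Complementary slackness (lambda_i * g_i(x) = 0 for all i): OK

Verdict: yes, KKT holds.

yes


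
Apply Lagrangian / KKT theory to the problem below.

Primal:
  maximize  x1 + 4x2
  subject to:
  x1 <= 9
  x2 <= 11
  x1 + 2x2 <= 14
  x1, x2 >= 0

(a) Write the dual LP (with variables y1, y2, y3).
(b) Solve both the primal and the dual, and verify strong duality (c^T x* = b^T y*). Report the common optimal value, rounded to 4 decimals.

The standard primal-dual pair for 'max c^T x s.t. A x <= b, x >= 0' is:
  Dual:  min b^T y  s.t.  A^T y >= c,  y >= 0.

So the dual LP is:
  minimize  9y1 + 11y2 + 14y3
  subject to:
    y1 + y3 >= 1
    y2 + 2y3 >= 4
    y1, y2, y3 >= 0

Solving the primal: x* = (0, 7).
  primal value c^T x* = 28.
Solving the dual: y* = (0, 0, 2).
  dual value b^T y* = 28.
Strong duality: c^T x* = b^T y*. Confirmed.

28


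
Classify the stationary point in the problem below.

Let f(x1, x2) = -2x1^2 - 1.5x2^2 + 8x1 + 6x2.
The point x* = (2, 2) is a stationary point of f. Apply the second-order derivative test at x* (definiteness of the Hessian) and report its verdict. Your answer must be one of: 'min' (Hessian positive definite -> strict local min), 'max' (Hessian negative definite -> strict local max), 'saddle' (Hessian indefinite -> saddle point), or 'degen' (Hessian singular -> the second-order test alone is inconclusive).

Compute the Hessian H = grad^2 f:
  H = [[-4, 0], [0, -3]]
Verify stationarity: grad f(x*) = H x* + g = (0, 0).
Eigenvalues of H: -4, -3.
Both eigenvalues < 0, so H is negative definite -> x* is a strict local max.

max


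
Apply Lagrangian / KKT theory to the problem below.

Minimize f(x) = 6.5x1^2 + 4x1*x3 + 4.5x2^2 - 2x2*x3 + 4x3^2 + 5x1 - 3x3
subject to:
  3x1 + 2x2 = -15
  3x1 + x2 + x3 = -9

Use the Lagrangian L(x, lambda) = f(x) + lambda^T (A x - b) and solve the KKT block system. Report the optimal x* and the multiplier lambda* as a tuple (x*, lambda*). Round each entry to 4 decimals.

Form the Lagrangian:
  L(x, lambda) = (1/2) x^T Q x + c^T x + lambda^T (A x - b)
Stationarity (grad_x L = 0): Q x + c + A^T lambda = 0.
Primal feasibility: A x = b.

This gives the KKT block system:
  [ Q   A^T ] [ x     ]   [-c ]
  [ A    0  ] [ lambda ] = [ b ]

Solving the linear system:
  x*      = (-3.1653, -2.7521, 3.2479)
  lambda* = (23.5455, -15.8264)
  f(x*)   = 92.5868

x* = (-3.1653, -2.7521, 3.2479), lambda* = (23.5455, -15.8264)


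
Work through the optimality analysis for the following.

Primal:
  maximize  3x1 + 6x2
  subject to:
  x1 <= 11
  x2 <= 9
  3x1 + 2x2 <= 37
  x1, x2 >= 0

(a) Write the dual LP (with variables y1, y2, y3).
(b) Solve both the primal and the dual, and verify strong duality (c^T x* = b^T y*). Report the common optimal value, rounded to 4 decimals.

The standard primal-dual pair for 'max c^T x s.t. A x <= b, x >= 0' is:
  Dual:  min b^T y  s.t.  A^T y >= c,  y >= 0.

So the dual LP is:
  minimize  11y1 + 9y2 + 37y3
  subject to:
    y1 + 3y3 >= 3
    y2 + 2y3 >= 6
    y1, y2, y3 >= 0

Solving the primal: x* = (6.3333, 9).
  primal value c^T x* = 73.
Solving the dual: y* = (0, 4, 1).
  dual value b^T y* = 73.
Strong duality: c^T x* = b^T y*. Confirmed.

73


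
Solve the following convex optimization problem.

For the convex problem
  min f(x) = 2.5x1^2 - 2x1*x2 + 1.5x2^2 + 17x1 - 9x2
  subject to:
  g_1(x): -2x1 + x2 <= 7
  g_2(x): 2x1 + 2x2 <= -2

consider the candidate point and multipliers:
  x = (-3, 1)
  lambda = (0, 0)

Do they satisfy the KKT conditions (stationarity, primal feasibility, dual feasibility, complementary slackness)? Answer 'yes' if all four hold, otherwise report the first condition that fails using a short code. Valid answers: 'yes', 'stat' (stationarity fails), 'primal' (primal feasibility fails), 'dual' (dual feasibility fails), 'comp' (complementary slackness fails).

Gradient of f: grad f(x) = Q x + c = (0, 0)
Constraint values g_i(x) = a_i^T x - b_i:
  g_1((-3, 1)) = 0
  g_2((-3, 1)) = -2
Stationarity residual: grad f(x) + sum_i lambda_i a_i = (0, 0)
  -> stationarity OK
Primal feasibility (all g_i <= 0): OK
Dual feasibility (all lambda_i >= 0): OK
Complementary slackness (lambda_i * g_i(x) = 0 for all i): OK

Verdict: yes, KKT holds.

yes


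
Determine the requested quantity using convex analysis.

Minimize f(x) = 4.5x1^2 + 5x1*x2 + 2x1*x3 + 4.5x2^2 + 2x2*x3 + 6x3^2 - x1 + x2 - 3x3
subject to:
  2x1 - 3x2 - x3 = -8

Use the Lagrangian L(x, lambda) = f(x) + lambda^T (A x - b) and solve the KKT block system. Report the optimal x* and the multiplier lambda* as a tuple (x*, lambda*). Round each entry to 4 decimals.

Form the Lagrangian:
  L(x, lambda) = (1/2) x^T Q x + c^T x + lambda^T (A x - b)
Stationarity (grad_x L = 0): Q x + c + A^T lambda = 0.
Primal feasibility: A x = b.

This gives the KKT block system:
  [ Q   A^T ] [ x     ]   [-c ]
  [ A    0  ] [ lambda ] = [ b ]

Solving the linear system:
  x*      = (-1.4666, 1.5315, 0.4724)
  lambda* = (2.7984)
  f(x*)   = 11.9843

x* = (-1.4666, 1.5315, 0.4724), lambda* = (2.7984)


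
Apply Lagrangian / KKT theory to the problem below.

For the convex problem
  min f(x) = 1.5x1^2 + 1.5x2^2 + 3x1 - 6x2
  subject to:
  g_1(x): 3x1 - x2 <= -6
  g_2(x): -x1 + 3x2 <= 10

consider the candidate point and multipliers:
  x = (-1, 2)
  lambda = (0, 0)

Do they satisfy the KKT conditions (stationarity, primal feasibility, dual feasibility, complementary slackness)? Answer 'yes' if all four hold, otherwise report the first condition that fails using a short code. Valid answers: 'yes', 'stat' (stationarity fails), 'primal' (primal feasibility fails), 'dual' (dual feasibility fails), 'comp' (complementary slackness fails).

Gradient of f: grad f(x) = Q x + c = (0, 0)
Constraint values g_i(x) = a_i^T x - b_i:
  g_1((-1, 2)) = 1
  g_2((-1, 2)) = -3
Stationarity residual: grad f(x) + sum_i lambda_i a_i = (0, 0)
  -> stationarity OK
Primal feasibility (all g_i <= 0): FAILS
Dual feasibility (all lambda_i >= 0): OK
Complementary slackness (lambda_i * g_i(x) = 0 for all i): OK

Verdict: the first failing condition is primal_feasibility -> primal.

primal


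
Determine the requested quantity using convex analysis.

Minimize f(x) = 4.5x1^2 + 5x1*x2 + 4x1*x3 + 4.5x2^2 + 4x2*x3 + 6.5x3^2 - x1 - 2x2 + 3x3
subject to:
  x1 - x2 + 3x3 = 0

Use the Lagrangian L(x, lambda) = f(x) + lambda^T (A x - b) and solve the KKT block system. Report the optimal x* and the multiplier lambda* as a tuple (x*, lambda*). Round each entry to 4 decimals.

Form the Lagrangian:
  L(x, lambda) = (1/2) x^T Q x + c^T x + lambda^T (A x - b)
Stationarity (grad_x L = 0): Q x + c + A^T lambda = 0.
Primal feasibility: A x = b.

This gives the KKT block system:
  [ Q   A^T ] [ x     ]   [-c ]
  [ A    0  ] [ lambda ] = [ b ]

Solving the linear system:
  x*      = (0.2537, 0.0075, -0.0821)
  lambda* = (-0.9925)
  f(x*)   = -0.2575

x* = (0.2537, 0.0075, -0.0821), lambda* = (-0.9925)


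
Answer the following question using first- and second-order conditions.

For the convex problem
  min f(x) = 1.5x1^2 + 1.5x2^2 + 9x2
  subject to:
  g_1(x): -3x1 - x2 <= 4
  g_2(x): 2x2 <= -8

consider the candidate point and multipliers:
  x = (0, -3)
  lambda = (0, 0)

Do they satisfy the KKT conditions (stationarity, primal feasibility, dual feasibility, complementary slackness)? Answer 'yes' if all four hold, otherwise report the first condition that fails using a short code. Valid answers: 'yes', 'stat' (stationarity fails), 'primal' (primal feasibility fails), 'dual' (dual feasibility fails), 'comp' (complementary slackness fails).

Gradient of f: grad f(x) = Q x + c = (0, 0)
Constraint values g_i(x) = a_i^T x - b_i:
  g_1((0, -3)) = -1
  g_2((0, -3)) = 2
Stationarity residual: grad f(x) + sum_i lambda_i a_i = (0, 0)
  -> stationarity OK
Primal feasibility (all g_i <= 0): FAILS
Dual feasibility (all lambda_i >= 0): OK
Complementary slackness (lambda_i * g_i(x) = 0 for all i): OK

Verdict: the first failing condition is primal_feasibility -> primal.

primal


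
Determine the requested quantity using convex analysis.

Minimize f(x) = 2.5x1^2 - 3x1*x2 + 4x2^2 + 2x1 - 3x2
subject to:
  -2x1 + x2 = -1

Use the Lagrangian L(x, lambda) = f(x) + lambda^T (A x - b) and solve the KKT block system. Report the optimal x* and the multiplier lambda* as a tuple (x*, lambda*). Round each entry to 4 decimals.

Form the Lagrangian:
  L(x, lambda) = (1/2) x^T Q x + c^T x + lambda^T (A x - b)
Stationarity (grad_x L = 0): Q x + c + A^T lambda = 0.
Primal feasibility: A x = b.

This gives the KKT block system:
  [ Q   A^T ] [ x     ]   [-c ]
  [ A    0  ] [ lambda ] = [ b ]

Solving the linear system:
  x*      = (0.68, 0.36)
  lambda* = (2.16)
  f(x*)   = 1.22

x* = (0.68, 0.36), lambda* = (2.16)


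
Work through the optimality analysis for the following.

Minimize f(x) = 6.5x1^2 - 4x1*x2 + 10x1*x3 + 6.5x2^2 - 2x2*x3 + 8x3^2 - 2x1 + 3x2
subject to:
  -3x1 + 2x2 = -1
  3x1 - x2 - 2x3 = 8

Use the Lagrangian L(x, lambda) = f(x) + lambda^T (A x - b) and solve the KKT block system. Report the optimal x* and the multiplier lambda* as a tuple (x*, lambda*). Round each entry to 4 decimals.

Form the Lagrangian:
  L(x, lambda) = (1/2) x^T Q x + c^T x + lambda^T (A x - b)
Stationarity (grad_x L = 0): Q x + c + A^T lambda = 0.
Primal feasibility: A x = b.

This gives the KKT block system:
  [ Q   A^T ] [ x     ]   [-c ]
  [ A    0  ] [ lambda ] = [ b ]

Solving the linear system:
  x*      = (1.5226, 1.7839, -2.608)
  lambda* = (-20.1759, -15.0352)
  f(x*)   = 51.206

x* = (1.5226, 1.7839, -2.608), lambda* = (-20.1759, -15.0352)


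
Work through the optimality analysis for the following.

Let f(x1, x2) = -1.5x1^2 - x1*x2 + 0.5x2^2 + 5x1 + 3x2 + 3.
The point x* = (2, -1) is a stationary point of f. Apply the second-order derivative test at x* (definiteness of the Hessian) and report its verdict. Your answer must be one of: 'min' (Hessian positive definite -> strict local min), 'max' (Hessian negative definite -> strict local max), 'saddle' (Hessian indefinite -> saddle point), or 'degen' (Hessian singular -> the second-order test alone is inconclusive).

Compute the Hessian H = grad^2 f:
  H = [[-3, -1], [-1, 1]]
Verify stationarity: grad f(x*) = H x* + g = (0, 0).
Eigenvalues of H: -3.2361, 1.2361.
Eigenvalues have mixed signs, so H is indefinite -> x* is a saddle point.

saddle


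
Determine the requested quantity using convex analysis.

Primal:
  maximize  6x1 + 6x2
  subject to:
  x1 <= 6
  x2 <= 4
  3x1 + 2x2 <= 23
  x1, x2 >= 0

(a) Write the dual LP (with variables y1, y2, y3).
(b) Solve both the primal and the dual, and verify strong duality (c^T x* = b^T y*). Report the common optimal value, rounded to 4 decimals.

The standard primal-dual pair for 'max c^T x s.t. A x <= b, x >= 0' is:
  Dual:  min b^T y  s.t.  A^T y >= c,  y >= 0.

So the dual LP is:
  minimize  6y1 + 4y2 + 23y3
  subject to:
    y1 + 3y3 >= 6
    y2 + 2y3 >= 6
    y1, y2, y3 >= 0

Solving the primal: x* = (5, 4).
  primal value c^T x* = 54.
Solving the dual: y* = (0, 2, 2).
  dual value b^T y* = 54.
Strong duality: c^T x* = b^T y*. Confirmed.

54


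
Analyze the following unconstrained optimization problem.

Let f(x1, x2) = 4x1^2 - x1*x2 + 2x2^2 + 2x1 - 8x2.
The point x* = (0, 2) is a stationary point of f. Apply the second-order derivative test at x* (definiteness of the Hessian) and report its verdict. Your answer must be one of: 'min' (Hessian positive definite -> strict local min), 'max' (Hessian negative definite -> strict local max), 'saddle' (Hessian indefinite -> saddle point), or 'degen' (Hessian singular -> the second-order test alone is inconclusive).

Compute the Hessian H = grad^2 f:
  H = [[8, -1], [-1, 4]]
Verify stationarity: grad f(x*) = H x* + g = (0, 0).
Eigenvalues of H: 3.7639, 8.2361.
Both eigenvalues > 0, so H is positive definite -> x* is a strict local min.

min


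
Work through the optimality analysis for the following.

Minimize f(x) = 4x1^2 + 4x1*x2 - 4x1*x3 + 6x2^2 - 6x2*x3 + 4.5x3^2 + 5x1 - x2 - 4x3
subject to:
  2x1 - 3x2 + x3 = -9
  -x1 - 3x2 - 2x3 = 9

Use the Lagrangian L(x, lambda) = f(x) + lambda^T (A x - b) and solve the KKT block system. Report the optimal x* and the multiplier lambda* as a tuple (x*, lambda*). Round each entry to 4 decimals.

Form the Lagrangian:
  L(x, lambda) = (1/2) x^T Q x + c^T x + lambda^T (A x - b)
Stationarity (grad_x L = 0): Q x + c + A^T lambda = 0.
Primal feasibility: A x = b.

This gives the KKT block system:
  [ Q   A^T ] [ x     ]   [-c ]
  [ A    0  ] [ lambda ] = [ b ]

Solving the linear system:
  x*      = (-3.4141, -0.138, -2.5859)
  lambda* = (4.0853, -4.3513)
  f(x*)   = 34.67

x* = (-3.4141, -0.138, -2.5859), lambda* = (4.0853, -4.3513)


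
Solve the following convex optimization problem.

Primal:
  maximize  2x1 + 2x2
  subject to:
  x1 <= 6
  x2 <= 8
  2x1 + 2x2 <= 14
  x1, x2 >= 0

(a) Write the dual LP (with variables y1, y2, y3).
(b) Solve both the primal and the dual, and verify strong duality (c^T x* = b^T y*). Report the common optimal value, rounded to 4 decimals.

The standard primal-dual pair for 'max c^T x s.t. A x <= b, x >= 0' is:
  Dual:  min b^T y  s.t.  A^T y >= c,  y >= 0.

So the dual LP is:
  minimize  6y1 + 8y2 + 14y3
  subject to:
    y1 + 2y3 >= 2
    y2 + 2y3 >= 2
    y1, y2, y3 >= 0

Solving the primal: x* = (0, 7).
  primal value c^T x* = 14.
Solving the dual: y* = (0, 0, 1).
  dual value b^T y* = 14.
Strong duality: c^T x* = b^T y*. Confirmed.

14


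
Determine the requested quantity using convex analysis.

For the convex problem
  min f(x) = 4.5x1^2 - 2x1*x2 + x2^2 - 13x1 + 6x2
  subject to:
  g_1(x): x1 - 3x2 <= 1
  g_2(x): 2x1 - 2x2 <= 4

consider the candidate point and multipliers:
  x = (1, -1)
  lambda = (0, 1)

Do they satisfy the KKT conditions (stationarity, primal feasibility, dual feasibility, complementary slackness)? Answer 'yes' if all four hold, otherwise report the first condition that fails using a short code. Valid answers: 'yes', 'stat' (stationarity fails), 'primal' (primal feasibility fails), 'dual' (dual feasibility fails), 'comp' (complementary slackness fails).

Gradient of f: grad f(x) = Q x + c = (-2, 2)
Constraint values g_i(x) = a_i^T x - b_i:
  g_1((1, -1)) = 3
  g_2((1, -1)) = 0
Stationarity residual: grad f(x) + sum_i lambda_i a_i = (0, 0)
  -> stationarity OK
Primal feasibility (all g_i <= 0): FAILS
Dual feasibility (all lambda_i >= 0): OK
Complementary slackness (lambda_i * g_i(x) = 0 for all i): OK

Verdict: the first failing condition is primal_feasibility -> primal.

primal


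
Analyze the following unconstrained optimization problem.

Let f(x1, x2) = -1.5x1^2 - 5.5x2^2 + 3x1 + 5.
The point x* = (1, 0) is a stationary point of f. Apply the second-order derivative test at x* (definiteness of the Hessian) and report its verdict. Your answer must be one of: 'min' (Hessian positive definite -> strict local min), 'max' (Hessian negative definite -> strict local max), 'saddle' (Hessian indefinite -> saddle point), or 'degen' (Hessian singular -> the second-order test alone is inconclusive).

Compute the Hessian H = grad^2 f:
  H = [[-3, 0], [0, -11]]
Verify stationarity: grad f(x*) = H x* + g = (0, 0).
Eigenvalues of H: -11, -3.
Both eigenvalues < 0, so H is negative definite -> x* is a strict local max.

max


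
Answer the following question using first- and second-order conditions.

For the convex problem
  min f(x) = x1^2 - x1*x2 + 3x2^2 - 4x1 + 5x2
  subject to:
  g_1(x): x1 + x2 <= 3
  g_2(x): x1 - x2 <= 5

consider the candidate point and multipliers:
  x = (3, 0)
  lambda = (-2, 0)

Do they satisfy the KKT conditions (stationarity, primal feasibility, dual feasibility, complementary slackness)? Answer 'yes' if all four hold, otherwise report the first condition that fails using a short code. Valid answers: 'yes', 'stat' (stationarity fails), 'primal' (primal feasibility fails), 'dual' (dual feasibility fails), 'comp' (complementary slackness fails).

Gradient of f: grad f(x) = Q x + c = (2, 2)
Constraint values g_i(x) = a_i^T x - b_i:
  g_1((3, 0)) = 0
  g_2((3, 0)) = -2
Stationarity residual: grad f(x) + sum_i lambda_i a_i = (0, 0)
  -> stationarity OK
Primal feasibility (all g_i <= 0): OK
Dual feasibility (all lambda_i >= 0): FAILS
Complementary slackness (lambda_i * g_i(x) = 0 for all i): OK

Verdict: the first failing condition is dual_feasibility -> dual.

dual


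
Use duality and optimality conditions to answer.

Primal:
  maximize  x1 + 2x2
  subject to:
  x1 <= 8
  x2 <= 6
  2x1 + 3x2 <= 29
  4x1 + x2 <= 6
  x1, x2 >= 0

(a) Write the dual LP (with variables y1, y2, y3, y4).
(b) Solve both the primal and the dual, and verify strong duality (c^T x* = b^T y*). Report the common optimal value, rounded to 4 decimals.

The standard primal-dual pair for 'max c^T x s.t. A x <= b, x >= 0' is:
  Dual:  min b^T y  s.t.  A^T y >= c,  y >= 0.

So the dual LP is:
  minimize  8y1 + 6y2 + 29y3 + 6y4
  subject to:
    y1 + 2y3 + 4y4 >= 1
    y2 + 3y3 + y4 >= 2
    y1, y2, y3, y4 >= 0

Solving the primal: x* = (0, 6).
  primal value c^T x* = 12.
Solving the dual: y* = (0, 1.75, 0, 0.25).
  dual value b^T y* = 12.
Strong duality: c^T x* = b^T y*. Confirmed.

12


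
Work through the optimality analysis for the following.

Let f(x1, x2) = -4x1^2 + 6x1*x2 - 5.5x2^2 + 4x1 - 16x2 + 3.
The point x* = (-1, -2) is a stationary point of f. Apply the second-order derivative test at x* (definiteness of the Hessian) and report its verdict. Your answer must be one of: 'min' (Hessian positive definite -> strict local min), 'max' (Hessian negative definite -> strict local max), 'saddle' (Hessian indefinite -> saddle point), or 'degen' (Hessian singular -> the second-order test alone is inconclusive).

Compute the Hessian H = grad^2 f:
  H = [[-8, 6], [6, -11]]
Verify stationarity: grad f(x*) = H x* + g = (0, 0).
Eigenvalues of H: -15.6847, -3.3153.
Both eigenvalues < 0, so H is negative definite -> x* is a strict local max.

max
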